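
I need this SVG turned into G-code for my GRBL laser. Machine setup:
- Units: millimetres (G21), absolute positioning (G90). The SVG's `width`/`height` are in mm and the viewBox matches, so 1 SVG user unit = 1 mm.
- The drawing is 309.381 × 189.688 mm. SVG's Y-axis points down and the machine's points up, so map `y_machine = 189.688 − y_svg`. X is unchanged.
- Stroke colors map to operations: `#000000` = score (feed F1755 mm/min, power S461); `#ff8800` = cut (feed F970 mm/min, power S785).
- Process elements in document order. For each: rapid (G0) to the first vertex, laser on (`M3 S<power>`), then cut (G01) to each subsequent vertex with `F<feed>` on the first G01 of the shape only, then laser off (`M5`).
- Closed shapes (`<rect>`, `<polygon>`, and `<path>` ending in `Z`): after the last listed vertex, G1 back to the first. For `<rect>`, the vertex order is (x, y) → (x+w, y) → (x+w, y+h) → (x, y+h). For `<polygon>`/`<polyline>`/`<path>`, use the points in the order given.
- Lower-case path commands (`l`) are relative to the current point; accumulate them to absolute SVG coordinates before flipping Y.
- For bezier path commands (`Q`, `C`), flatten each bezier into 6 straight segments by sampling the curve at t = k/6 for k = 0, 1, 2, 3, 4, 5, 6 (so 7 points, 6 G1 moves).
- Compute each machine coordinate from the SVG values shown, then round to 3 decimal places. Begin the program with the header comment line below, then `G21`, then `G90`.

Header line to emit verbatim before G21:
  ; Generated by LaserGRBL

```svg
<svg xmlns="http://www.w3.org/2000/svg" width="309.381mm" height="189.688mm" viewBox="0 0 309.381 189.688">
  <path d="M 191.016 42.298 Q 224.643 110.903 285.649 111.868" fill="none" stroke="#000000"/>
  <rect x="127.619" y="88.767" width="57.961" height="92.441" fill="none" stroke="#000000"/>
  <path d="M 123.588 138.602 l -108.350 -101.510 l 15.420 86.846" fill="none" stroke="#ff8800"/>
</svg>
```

; Generated by LaserGRBL
G21
G90
G0 X191.016 Y147.390
M3 S461
G01 X202.986 Y126.401 F1755
G01 X216.476 Y109.169
G01 X231.488 Y95.695
G01 X248.020 Y85.979
G01 X266.074 Y80.021
G01 X285.649 Y77.820
M5
G0 X127.619 Y100.921
M3 S461
G01 X185.580 Y100.921 F1755
G01 X185.580 Y8.480
G01 X127.619 Y8.480
G01 X127.619 Y100.921
M5
G0 X123.588 Y51.086
M3 S785
G01 X15.238 Y152.596 F970
G01 X30.658 Y65.750
M5

1 u = 1 mm; y_m = 189.688 − y.

[1] `<path>` quadratic bezier, #000000→score S461 F1755: (191.016,147.390) → (202.986,126.401) → (216.476,109.169) → (231.488,95.695) → (248.020,85.979) → (266.074,80.021) → (285.649,77.820)

[2] `<rect>` rectangle, #000000→score S461 F1755: (127.619,100.921) → (185.580,100.921) → (185.580,8.480) → (127.619,8.480) → (127.619,100.921) (closed)

[3] `<path>` open polyline, #ff8800→cut S785 F970: (123.588,51.086) → (15.238,152.596) → (30.658,65.750)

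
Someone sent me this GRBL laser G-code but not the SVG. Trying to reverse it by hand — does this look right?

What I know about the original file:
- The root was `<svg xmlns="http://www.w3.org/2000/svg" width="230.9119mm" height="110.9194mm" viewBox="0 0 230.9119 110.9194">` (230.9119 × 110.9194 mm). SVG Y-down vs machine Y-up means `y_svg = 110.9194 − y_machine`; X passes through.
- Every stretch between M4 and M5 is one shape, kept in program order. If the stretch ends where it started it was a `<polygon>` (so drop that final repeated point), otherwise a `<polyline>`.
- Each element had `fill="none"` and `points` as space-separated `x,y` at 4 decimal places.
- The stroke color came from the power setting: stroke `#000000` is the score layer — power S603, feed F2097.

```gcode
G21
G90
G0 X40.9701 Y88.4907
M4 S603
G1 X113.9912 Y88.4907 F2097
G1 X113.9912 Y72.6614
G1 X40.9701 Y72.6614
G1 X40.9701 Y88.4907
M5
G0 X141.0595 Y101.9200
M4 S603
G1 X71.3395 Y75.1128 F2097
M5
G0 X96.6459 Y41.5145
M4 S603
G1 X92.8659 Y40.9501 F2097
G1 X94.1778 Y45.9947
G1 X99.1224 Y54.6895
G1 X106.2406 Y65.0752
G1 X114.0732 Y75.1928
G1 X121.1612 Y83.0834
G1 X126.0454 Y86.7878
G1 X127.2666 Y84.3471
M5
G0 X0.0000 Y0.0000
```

<svg xmlns="http://www.w3.org/2000/svg" width="230.9119mm" height="110.9194mm" viewBox="0 0 230.9119 110.9194">
  <polygon points="40.9701,22.4287 113.9912,22.4287 113.9912,38.2580 40.9701,38.2580" fill="none" stroke="#000000"/>
  <polyline points="141.0595,8.9994 71.3395,35.8066" fill="none" stroke="#000000"/>
  <polyline points="96.6459,69.4049 92.8659,69.9693 94.1778,64.9247 99.1224,56.2299 106.2406,45.8442 114.0732,35.7266 121.1612,27.8360 126.0454,24.1316 127.2666,26.5723" fill="none" stroke="#000000"/>
</svg>

Machine Y-up, SVG Y-down with viewBox height 110.9194, so y_svg = 110.9194 − y_machine; X carries over. Every run uses S603, so all elements get stroke `#000000` (score).

Run 1: The run returns to its start, so emit a `<polygon>` with points (Y-flipped): 40.9701,22.4287 113.9912,22.4287 113.9912,38.2580 40.9701,38.2580.

Run 2: The run is open, so emit a `<polyline>` with points (Y-flipped): 141.0595,8.9994 71.3395,35.8066.

Run 3: The run is open, so emit a `<polyline>` with points (Y-flipped): 96.6459,69.4049 92.8659,69.9693 94.1778,64.9247 99.1224,56.2299 106.2406,45.8442 114.0732,35.7266 121.1612,27.8360 126.0454,24.1316 127.2666,26.5723.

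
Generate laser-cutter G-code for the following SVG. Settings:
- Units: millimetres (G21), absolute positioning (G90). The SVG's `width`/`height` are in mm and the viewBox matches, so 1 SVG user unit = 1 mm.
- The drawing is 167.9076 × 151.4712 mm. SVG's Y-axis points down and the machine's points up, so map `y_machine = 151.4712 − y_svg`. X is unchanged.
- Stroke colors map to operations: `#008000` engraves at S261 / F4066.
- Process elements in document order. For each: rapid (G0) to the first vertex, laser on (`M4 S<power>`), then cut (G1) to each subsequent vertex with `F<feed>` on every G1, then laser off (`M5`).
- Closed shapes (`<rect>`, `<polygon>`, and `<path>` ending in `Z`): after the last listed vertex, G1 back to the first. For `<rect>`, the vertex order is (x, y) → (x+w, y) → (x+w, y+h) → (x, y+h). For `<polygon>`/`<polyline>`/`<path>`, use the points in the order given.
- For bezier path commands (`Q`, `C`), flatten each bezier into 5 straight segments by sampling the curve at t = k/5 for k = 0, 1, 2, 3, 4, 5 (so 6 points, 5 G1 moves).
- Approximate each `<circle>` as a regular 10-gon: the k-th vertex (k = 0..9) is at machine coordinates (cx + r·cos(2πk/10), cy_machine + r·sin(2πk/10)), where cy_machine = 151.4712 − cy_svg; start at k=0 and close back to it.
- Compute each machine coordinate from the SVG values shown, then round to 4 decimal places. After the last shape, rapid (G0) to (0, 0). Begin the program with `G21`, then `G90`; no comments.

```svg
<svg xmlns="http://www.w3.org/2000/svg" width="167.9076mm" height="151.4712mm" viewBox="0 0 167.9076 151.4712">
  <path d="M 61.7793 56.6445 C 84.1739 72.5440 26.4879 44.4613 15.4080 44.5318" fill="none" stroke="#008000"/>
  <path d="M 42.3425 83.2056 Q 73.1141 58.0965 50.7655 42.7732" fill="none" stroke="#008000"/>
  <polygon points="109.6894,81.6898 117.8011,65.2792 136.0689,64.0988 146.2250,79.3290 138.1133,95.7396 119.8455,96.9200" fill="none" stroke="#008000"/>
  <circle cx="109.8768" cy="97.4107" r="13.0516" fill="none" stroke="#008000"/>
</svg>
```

viewBox `0 0 167.9076 151.4712` with mm width/height → 1 unit = 1 mm. Flip: y_m = 151.4712 − y_svg.

**Shape 1** — `<path>` cubic bezier, stroke `#008000` → engrave (S261, F4066). Control points (SVG): P0=(61.7793,56.6445), P1=(84.1739,72.5440), P2=(26.4879,44.4613), P3=(15.4080,44.5318); sampled at t=k/5. Machine vertices: (61.7793,94.8267) → (66.6199,89.9878) → (58.3221,92.2421) → (42.9669,98.1271) → (26.6352,104.1804) → (15.4080,106.9394). Open path.

**Shape 2** — `<path>` quadratic bezier, stroke `#008000` → engrave (S261, F4066). Control points (SVG): P0=(42.3425,83.2056), P1=(73.1141,58.0965), P2=(50.7655,42.7732); sampled at t=k/5. Machine vertices: (42.3425,68.2656) → (52.5263,77.9178) → (58.4605,86.7872) → (60.1451,94.8736) → (57.5801,102.1772) → (50.7655,108.6980). Open path.

**Shape 3** — `<polygon>` regular polygon, stroke `#008000` → engrave (S261, F4066). Machine vertices: (109.6894,69.7814) → (117.8011,86.1920) → (136.0689,87.3724) → (146.2250,72.1422) → (138.1133,55.7316) → (119.8455,54.5512) → (109.6894,69.7814). Closed: final G1 returns to the first vertex.

**Shape 4** — `<circle>` circle, stroke `#008000` → engrave (S261, F4066). Machine vertices: (122.9284,54.0605) → (120.4358,61.7320) → (113.9100,66.4733) → (105.8436,66.4733) → (99.3178,61.7320) → (96.8252,54.0605) → (99.3178,46.3890) → (105.8436,41.6477) → (113.9100,41.6477) → (120.4358,46.3890) → (122.9284,54.0605). Closed: final G1 returns to the first vertex.

G21
G90
G0 X61.7793 Y94.8267
M4 S261
G1 X66.6199 Y89.9878 F4066
G1 X58.3221 Y92.2421 F4066
G1 X42.9669 Y98.1271 F4066
G1 X26.6352 Y104.1804 F4066
G1 X15.4080 Y106.9394 F4066
M5
G0 X42.3425 Y68.2656
M4 S261
G1 X52.5263 Y77.9178 F4066
G1 X58.4605 Y86.7872 F4066
G1 X60.1451 Y94.8736 F4066
G1 X57.5801 Y102.1772 F4066
G1 X50.7655 Y108.6980 F4066
M5
G0 X109.6894 Y69.7814
M4 S261
G1 X117.8011 Y86.1920 F4066
G1 X136.0689 Y87.3724 F4066
G1 X146.2250 Y72.1422 F4066
G1 X138.1133 Y55.7316 F4066
G1 X119.8455 Y54.5512 F4066
G1 X109.6894 Y69.7814 F4066
M5
G0 X122.9284 Y54.0605
M4 S261
G1 X120.4358 Y61.7320 F4066
G1 X113.9100 Y66.4733 F4066
G1 X105.8436 Y66.4733 F4066
G1 X99.3178 Y61.7320 F4066
G1 X96.8252 Y54.0605 F4066
G1 X99.3178 Y46.3890 F4066
G1 X105.8436 Y41.6477 F4066
G1 X113.9100 Y41.6477 F4066
G1 X120.4358 Y46.3890 F4066
G1 X122.9284 Y54.0605 F4066
M5
G0 X0.0000 Y0.0000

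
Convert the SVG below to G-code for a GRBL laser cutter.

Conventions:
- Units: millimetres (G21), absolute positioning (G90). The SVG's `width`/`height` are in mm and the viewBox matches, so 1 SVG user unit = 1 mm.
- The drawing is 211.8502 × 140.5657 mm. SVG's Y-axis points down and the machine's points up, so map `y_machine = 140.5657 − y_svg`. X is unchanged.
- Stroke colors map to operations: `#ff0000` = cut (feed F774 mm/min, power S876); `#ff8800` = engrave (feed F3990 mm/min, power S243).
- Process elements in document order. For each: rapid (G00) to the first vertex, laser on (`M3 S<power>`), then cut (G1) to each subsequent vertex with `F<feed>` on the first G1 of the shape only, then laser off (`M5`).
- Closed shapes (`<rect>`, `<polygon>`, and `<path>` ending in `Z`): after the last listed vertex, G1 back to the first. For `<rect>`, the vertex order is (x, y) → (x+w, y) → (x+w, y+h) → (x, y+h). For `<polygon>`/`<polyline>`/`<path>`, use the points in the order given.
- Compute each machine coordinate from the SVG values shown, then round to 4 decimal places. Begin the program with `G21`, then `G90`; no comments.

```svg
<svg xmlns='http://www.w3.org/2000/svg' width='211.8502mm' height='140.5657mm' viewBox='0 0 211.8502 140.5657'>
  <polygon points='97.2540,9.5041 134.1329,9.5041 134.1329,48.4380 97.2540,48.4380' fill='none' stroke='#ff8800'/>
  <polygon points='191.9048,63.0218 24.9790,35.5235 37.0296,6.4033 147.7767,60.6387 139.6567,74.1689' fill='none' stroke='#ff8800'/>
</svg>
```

viewBox `0 0 211.8502 140.5657` with mm width/height → 1 unit = 1 mm. Flip: y_m = 140.5657 − y_svg.

**Shape 1** — `<polygon>` rectangle, stroke `#ff8800` → engrave (S243, F3990). Machine vertices: (97.2540,131.0616) → (134.1329,131.0616) → (134.1329,92.1277) → (97.2540,92.1277) → (97.2540,131.0616). Closed: final G1 returns to the first vertex.

**Shape 2** — `<polygon>` closed polygon, stroke `#ff8800` → engrave (S243, F3990). Machine vertices: (191.9048,77.5439) → (24.9790,105.0422) → (37.0296,134.1624) → (147.7767,79.9270) → (139.6567,66.3968) → (191.9048,77.5439). Closed: final G1 returns to the first vertex.

G21
G90
G00 X97.2540 Y131.0616
M3 S243
G1 X134.1329 Y131.0616 F3990
G1 X134.1329 Y92.1277
G1 X97.2540 Y92.1277
G1 X97.2540 Y131.0616
M5
G00 X191.9048 Y77.5439
M3 S243
G1 X24.9790 Y105.0422 F3990
G1 X37.0296 Y134.1624
G1 X147.7767 Y79.9270
G1 X139.6567 Y66.3968
G1 X191.9048 Y77.5439
M5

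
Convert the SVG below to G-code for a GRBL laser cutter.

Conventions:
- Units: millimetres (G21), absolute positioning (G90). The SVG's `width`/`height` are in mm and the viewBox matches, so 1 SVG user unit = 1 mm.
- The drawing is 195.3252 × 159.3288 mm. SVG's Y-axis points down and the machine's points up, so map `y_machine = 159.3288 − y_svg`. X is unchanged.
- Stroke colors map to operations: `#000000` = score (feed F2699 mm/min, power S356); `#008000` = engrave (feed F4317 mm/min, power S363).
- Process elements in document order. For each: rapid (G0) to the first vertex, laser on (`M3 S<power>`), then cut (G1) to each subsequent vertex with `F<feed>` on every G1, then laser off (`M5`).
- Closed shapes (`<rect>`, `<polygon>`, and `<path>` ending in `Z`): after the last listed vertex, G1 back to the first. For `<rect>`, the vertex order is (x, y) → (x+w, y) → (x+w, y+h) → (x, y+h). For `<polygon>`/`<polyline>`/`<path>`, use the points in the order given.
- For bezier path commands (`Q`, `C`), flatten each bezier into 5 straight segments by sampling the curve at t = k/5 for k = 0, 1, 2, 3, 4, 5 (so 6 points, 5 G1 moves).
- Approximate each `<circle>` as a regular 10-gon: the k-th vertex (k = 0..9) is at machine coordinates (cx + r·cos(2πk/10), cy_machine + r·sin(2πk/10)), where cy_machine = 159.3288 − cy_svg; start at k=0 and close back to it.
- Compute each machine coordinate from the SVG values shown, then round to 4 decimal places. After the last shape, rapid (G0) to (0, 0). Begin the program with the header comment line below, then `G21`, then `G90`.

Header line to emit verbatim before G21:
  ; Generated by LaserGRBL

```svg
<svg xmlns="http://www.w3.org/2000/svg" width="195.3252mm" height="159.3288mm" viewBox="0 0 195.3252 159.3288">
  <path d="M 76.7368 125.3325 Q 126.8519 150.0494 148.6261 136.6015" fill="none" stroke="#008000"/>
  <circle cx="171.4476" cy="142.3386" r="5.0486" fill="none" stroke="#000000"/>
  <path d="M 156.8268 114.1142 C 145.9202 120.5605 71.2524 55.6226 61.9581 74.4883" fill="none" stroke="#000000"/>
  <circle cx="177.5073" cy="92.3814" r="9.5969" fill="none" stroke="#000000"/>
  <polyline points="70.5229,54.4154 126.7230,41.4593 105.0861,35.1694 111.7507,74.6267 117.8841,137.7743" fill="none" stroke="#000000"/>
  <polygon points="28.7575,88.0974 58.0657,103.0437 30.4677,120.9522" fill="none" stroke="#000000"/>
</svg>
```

Since the viewBox matches the mm dimensions, user units are millimetres directly. The only transform is the Y-flip y_m = 159.3288 − y_svg.

Shape 1 is a quadratic bezier drawn with `<path>`. Its stroke #008000 means engrave at S363, F4317. After flipping Y the toolpath is (76.7368,33.9963) → (95.6492,25.6361) → (112.2943,20.3291) → (126.6722,18.0753) → (138.7828,18.8747) → (148.6261,22.7273).

Shape 2 is a circle drawn with `<circle>`. Its stroke #000000 means score at S356, F2699. After flipping Y the toolpath is (176.4962,16.9902) → (175.5320,19.9577) → (173.0077,21.7917) → (169.8875,21.7917) → (167.3632,19.9577) → (166.3990,16.9902) → (167.3632,14.0227) → (169.8875,12.1887) → (173.0077,12.1887) → (175.5320,14.0227) → (176.4962,16.9902), returning to the start.

Shape 3 is a cubic bezier drawn with `<path>`. Its stroke #000000 means score at S356, F2699. After flipping Y the toolpath is (156.8268,45.2146) → (143.6646,48.6714) → (121.3981,61.8114) → (96.2259,77.1856) → (74.3464,87.3450) → (61.9581,84.8405).

Shape 4 is a circle drawn with `<circle>`. Its stroke #000000 means score at S356, F2699. After flipping Y the toolpath is (187.1042,66.9474) → (185.2714,72.5883) → (180.4729,76.0746) → (174.5417,76.0746) → (169.7432,72.5883) → (167.9104,66.9474) → (169.7432,61.3065) → (174.5417,57.8202) → (180.4729,57.8202) → (185.2714,61.3065) → (187.1042,66.9474), returning to the start.

Shape 5 is a open polyline drawn with `<polyline>`. Its stroke #000000 means score at S356, F2699. After flipping Y the toolpath is (70.5229,104.9134) → (126.7230,117.8695) → (105.0861,124.1594) → (111.7507,84.7021) → (117.8841,21.5545).

Shape 6 is a regular polygon drawn with `<polygon>`. Its stroke #000000 means score at S356, F2699. After flipping Y the toolpath is (28.7575,71.2314) → (58.0657,56.2851) → (30.4677,38.3766) → (28.7575,71.2314), returning to the start.

; Generated by LaserGRBL
G21
G90
G0 X76.7368 Y33.9963
M3 S363
G1 X95.6492 Y25.6361 F4317
G1 X112.2943 Y20.3291 F4317
G1 X126.6722 Y18.0753 F4317
G1 X138.7828 Y18.8747 F4317
G1 X148.6261 Y22.7273 F4317
M5
G0 X176.4962 Y16.9902
M3 S356
G1 X175.5320 Y19.9577 F2699
G1 X173.0077 Y21.7917 F2699
G1 X169.8875 Y21.7917 F2699
G1 X167.3632 Y19.9577 F2699
G1 X166.3990 Y16.9902 F2699
G1 X167.3632 Y14.0227 F2699
G1 X169.8875 Y12.1887 F2699
G1 X173.0077 Y12.1887 F2699
G1 X175.5320 Y14.0227 F2699
G1 X176.4962 Y16.9902 F2699
M5
G0 X156.8268 Y45.2146
M3 S356
G1 X143.6646 Y48.6714 F2699
G1 X121.3981 Y61.8114 F2699
G1 X96.2259 Y77.1856 F2699
G1 X74.3464 Y87.3450 F2699
G1 X61.9581 Y84.8405 F2699
M5
G0 X187.1042 Y66.9474
M3 S356
G1 X185.2714 Y72.5883 F2699
G1 X180.4729 Y76.0746 F2699
G1 X174.5417 Y76.0746 F2699
G1 X169.7432 Y72.5883 F2699
G1 X167.9104 Y66.9474 F2699
G1 X169.7432 Y61.3065 F2699
G1 X174.5417 Y57.8202 F2699
G1 X180.4729 Y57.8202 F2699
G1 X185.2714 Y61.3065 F2699
G1 X187.1042 Y66.9474 F2699
M5
G0 X70.5229 Y104.9134
M3 S356
G1 X126.7230 Y117.8695 F2699
G1 X105.0861 Y124.1594 F2699
G1 X111.7507 Y84.7021 F2699
G1 X117.8841 Y21.5545 F2699
M5
G0 X28.7575 Y71.2314
M3 S356
G1 X58.0657 Y56.2851 F2699
G1 X30.4677 Y38.3766 F2699
G1 X28.7575 Y71.2314 F2699
M5
G0 X0.0000 Y0.0000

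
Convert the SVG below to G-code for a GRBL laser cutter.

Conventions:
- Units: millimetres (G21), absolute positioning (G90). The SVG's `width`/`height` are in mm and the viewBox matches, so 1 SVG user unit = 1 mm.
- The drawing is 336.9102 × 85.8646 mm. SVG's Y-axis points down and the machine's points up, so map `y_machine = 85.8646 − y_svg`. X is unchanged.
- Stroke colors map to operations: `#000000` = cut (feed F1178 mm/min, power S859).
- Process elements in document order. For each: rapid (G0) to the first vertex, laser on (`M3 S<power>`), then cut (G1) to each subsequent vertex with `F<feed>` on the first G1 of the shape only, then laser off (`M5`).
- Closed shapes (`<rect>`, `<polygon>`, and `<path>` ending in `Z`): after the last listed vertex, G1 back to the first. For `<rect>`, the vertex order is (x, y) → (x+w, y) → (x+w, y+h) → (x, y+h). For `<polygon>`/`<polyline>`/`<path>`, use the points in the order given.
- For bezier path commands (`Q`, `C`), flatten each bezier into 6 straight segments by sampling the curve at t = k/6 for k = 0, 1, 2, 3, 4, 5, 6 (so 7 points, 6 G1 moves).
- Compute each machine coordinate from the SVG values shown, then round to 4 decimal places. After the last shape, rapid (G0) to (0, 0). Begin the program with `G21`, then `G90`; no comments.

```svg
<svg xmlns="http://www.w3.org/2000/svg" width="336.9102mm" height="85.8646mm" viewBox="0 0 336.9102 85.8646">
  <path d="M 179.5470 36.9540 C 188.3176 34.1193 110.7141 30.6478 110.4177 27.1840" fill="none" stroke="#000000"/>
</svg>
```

G21
G90
G0 X179.5470 Y48.9106
M3 S859
G1 X177.4922 Y50.3780 F1178
G1 X165.5885 Y51.9337
G1 X148.3825 Y53.5597
G1 X130.4209 Y55.2381
G1 X116.2504 Y56.9510
G1 X110.4177 Y58.6806
M5
G0 X0.0000 Y0.0000

1 u = 1 mm; y_m = 85.8646 − y.

[1] `<path>` cubic bezier, #000000→cut S859 F1178: (179.5470,48.9106) → (177.4922,50.3780) → (165.5885,51.9337) → (148.3825,53.5597) → (130.4209,55.2381) → (116.2504,56.9510) → (110.4177,58.6806)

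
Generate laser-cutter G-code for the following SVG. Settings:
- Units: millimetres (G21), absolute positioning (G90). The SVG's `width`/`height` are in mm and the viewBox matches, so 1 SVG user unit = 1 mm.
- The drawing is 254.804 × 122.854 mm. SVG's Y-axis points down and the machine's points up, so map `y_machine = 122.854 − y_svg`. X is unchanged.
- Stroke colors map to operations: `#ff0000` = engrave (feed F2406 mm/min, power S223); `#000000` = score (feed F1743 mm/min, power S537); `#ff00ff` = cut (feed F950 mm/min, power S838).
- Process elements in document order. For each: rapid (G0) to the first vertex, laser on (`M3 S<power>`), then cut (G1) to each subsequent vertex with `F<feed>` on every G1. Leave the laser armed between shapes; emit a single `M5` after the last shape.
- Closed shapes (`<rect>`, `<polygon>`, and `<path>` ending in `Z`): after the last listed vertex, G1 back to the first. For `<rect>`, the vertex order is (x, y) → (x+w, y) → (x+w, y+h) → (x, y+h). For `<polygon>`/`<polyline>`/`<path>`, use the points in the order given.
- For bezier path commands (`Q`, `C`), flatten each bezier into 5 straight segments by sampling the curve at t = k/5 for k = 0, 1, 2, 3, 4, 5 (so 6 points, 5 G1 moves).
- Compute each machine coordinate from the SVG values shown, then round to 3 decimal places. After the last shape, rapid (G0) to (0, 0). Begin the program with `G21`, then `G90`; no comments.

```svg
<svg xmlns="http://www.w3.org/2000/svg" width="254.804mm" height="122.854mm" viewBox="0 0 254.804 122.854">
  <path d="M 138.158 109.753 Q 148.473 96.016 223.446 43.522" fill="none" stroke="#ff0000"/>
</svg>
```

1 u = 1 mm; y_m = 122.854 − y.

[1] `<path>` quadratic bezier, #ff0000→engrave S223 F2406: (138.158,13.101) → (144.870,20.146) → (156.755,30.292) → (173.813,43.538) → (196.043,59.885) → (223.446,79.332)

G21
G90
G0 X138.158 Y13.101
M3 S223
G1 X144.870 Y20.146 F2406
G1 X156.755 Y30.292 F2406
G1 X173.813 Y43.538 F2406
G1 X196.043 Y59.885 F2406
G1 X223.446 Y79.332 F2406
M5
G0 X0.000 Y0.000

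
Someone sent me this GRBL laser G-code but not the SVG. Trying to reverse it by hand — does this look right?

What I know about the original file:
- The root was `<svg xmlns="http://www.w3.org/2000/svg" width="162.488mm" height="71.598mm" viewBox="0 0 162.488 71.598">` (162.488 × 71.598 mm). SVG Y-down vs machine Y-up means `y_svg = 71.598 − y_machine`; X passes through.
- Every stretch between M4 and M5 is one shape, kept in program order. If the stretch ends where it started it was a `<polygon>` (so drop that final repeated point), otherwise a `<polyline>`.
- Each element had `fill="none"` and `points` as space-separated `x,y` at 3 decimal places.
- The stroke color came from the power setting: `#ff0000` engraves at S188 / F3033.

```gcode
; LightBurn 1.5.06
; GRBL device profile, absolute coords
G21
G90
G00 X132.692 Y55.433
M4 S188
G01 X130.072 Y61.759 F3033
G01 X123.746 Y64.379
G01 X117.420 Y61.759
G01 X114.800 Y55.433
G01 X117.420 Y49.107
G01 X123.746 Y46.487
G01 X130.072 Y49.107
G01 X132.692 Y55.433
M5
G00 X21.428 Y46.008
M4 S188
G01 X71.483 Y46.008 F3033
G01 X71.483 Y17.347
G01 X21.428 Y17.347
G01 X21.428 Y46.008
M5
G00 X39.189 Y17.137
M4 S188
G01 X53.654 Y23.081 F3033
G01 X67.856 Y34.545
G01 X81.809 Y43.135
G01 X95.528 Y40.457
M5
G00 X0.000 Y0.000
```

y_svg = 71.598 − y_m. Every run uses S188, so all elements get stroke `#ff0000` (engrave).

[1] closed run; points: 132.692,16.165 130.072,9.839 123.746,7.219 117.420,9.839 114.800,16.165 117.420,22.491 123.746,25.111 130.072,22.491

[2] closed run; points: 21.428,25.590 71.483,25.590 71.483,54.251 21.428,54.251

[3] open run; points: 39.189,54.461 53.654,48.517 67.856,37.053 81.809,28.463 95.528,31.141

<svg xmlns="http://www.w3.org/2000/svg" width="162.488mm" height="71.598mm" viewBox="0 0 162.488 71.598">
  <polygon points="132.692,16.165 130.072,9.839 123.746,7.219 117.420,9.839 114.800,16.165 117.420,22.491 123.746,25.111 130.072,22.491" fill="none" stroke="#ff0000"/>
  <polygon points="21.428,25.590 71.483,25.590 71.483,54.251 21.428,54.251" fill="none" stroke="#ff0000"/>
  <polyline points="39.189,54.461 53.654,48.517 67.856,37.053 81.809,28.463 95.528,31.141" fill="none" stroke="#ff0000"/>
</svg>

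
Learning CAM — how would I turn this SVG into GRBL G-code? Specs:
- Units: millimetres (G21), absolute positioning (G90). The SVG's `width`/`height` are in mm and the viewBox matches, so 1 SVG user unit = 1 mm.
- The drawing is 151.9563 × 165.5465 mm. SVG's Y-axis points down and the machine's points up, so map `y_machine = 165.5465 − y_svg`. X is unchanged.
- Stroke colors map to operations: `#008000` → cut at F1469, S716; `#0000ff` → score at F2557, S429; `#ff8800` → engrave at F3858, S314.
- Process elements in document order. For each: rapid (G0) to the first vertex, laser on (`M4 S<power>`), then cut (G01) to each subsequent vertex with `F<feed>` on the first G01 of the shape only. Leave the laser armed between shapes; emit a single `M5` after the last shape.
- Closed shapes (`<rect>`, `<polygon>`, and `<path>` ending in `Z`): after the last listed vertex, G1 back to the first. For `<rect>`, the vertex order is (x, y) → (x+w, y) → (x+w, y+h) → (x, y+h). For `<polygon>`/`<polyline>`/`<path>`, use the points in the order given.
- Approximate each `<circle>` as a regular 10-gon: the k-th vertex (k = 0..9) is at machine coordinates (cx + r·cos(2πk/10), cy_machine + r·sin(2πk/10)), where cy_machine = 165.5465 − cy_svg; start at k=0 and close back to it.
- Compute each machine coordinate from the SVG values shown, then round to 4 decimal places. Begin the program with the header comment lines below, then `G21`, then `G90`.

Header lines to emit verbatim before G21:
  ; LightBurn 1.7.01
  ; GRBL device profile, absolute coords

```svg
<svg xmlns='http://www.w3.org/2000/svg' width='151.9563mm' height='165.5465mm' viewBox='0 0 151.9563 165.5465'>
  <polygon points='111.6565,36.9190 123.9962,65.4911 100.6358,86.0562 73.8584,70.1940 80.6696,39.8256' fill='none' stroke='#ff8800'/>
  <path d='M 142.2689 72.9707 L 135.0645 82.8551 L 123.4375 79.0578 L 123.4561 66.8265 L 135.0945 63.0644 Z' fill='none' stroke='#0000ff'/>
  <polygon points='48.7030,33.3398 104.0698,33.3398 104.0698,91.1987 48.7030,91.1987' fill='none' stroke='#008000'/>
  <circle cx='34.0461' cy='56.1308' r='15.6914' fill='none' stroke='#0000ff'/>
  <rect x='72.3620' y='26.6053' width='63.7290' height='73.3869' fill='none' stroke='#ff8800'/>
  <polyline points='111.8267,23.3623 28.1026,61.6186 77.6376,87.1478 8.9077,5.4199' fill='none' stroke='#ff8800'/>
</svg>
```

; LightBurn 1.7.01
; GRBL device profile, absolute coords
G21
G90
G0 X111.6565 Y128.6275
M4 S314
G01 X123.9962 Y100.0554 F3858
G01 X100.6358 Y79.4903
G01 X73.8584 Y95.3525
G01 X80.6696 Y125.7209
G01 X111.6565 Y128.6275
G0 X142.2689 Y92.5758
M4 S429
G01 X135.0645 Y82.6914 F2557
G01 X123.4375 Y86.4887
G01 X123.4561 Y98.7200
G01 X135.0945 Y102.4821
G01 X142.2689 Y92.5758
G0 X48.7030 Y132.2067
M4 S716
G01 X104.0698 Y132.2067 F1469
G01 X104.0698 Y74.3478
G01 X48.7030 Y74.3478
G01 X48.7030 Y132.2067
G0 X49.7375 Y109.4157
M4 S429
G01 X46.7407 Y118.6389 F2557
G01 X38.8950 Y124.3391
G01 X29.1972 Y124.3391
G01 X21.3515 Y118.6389
G01 X18.3547 Y109.4157
G01 X21.3515 Y100.1925
G01 X29.1972 Y94.4923
G01 X38.8950 Y94.4923
G01 X46.7407 Y100.1925
G01 X49.7375 Y109.4157
G0 X72.3620 Y138.9412
M4 S314
G01 X136.0910 Y138.9412 F3858
G01 X136.0910 Y65.5543
G01 X72.3620 Y65.5543
G01 X72.3620 Y138.9412
G0 X111.8267 Y142.1842
M4 S314
G01 X28.1026 Y103.9279 F3858
G01 X77.6376 Y78.3987
G01 X8.9077 Y160.1266
M5

viewBox `0 0 151.9563 165.5465` with mm width/height → 1 unit = 1 mm. Flip: y_m = 165.5465 − y_svg.

**Shape 1** — `<polygon>` regular polygon, stroke `#ff8800` → engrave (S314, F3858). Machine vertices: (111.6565,128.6275) → (123.9962,100.0554) → (100.6358,79.4903) → (73.8584,95.3525) → (80.6696,125.7209) → (111.6565,128.6275). Closed: final G1 returns to the first vertex.

**Shape 2** — `<path>` regular polygon, stroke `#0000ff` → score (S429, F2557). Machine vertices: (142.2689,92.5758) → (135.0645,82.6914) → (123.4375,86.4887) → (123.4561,98.7200) → (135.0945,102.4821) → (142.2689,92.5758). Closed: final G1 returns to the first vertex.

**Shape 3** — `<polygon>` rectangle, stroke `#008000` → cut (S716, F1469). Machine vertices: (48.7030,132.2067) → (104.0698,132.2067) → (104.0698,74.3478) → (48.7030,74.3478) → (48.7030,132.2067). Closed: final G1 returns to the first vertex.

**Shape 4** — `<circle>` circle, stroke `#0000ff` → score (S429, F2557). Machine vertices: (49.7375,109.4157) → (46.7407,118.6389) → (38.8950,124.3391) → (29.1972,124.3391) → (21.3515,118.6389) → (18.3547,109.4157) → (21.3515,100.1925) → (29.1972,94.4923) → (38.8950,94.4923) → (46.7407,100.1925) → (49.7375,109.4157). Closed: final G1 returns to the first vertex.

**Shape 5** — `<rect>` rectangle, stroke `#ff8800` → engrave (S314, F3858). Machine vertices: (72.3620,138.9412) → (136.0910,138.9412) → (136.0910,65.5543) → (72.3620,65.5543) → (72.3620,138.9412). Closed: final G1 returns to the first vertex.

**Shape 6** — `<polyline>` open polyline, stroke `#ff8800` → engrave (S314, F3858). Machine vertices: (111.8267,142.1842) → (28.1026,103.9279) → (77.6376,78.3987) → (8.9077,160.1266). Open path.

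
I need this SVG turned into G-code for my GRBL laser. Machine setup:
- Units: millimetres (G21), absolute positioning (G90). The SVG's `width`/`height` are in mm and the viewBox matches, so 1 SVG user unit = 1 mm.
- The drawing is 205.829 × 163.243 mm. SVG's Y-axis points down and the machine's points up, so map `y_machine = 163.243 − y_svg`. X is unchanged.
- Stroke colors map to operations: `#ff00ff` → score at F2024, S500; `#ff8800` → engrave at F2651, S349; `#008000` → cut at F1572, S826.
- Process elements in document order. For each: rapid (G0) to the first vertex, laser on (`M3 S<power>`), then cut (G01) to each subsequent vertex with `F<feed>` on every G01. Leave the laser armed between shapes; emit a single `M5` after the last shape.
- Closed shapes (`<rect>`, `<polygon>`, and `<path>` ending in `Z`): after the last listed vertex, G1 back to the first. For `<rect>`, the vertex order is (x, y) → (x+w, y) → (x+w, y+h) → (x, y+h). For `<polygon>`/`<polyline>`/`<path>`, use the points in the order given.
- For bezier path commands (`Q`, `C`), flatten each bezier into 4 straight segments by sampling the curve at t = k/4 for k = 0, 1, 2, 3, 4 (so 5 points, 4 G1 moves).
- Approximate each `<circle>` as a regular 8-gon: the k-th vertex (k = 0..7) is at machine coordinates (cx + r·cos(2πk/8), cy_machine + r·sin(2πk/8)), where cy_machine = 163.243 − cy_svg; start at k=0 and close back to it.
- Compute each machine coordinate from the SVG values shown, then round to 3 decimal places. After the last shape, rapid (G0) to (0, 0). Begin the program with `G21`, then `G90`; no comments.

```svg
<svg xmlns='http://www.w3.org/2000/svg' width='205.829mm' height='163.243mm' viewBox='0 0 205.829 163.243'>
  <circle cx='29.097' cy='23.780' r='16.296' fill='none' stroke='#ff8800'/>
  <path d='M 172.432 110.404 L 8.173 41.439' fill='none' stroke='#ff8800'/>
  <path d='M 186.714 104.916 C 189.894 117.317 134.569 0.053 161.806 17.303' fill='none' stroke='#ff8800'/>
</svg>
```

G21
G90
G0 X45.393 Y139.463
M3 S349
G01 X40.620 Y150.986 F2651
G01 X29.097 Y155.759 F2651
G01 X17.574 Y150.986 F2651
G01 X12.801 Y139.463 F2651
G01 X17.574 Y127.940 F2651
G01 X29.097 Y123.167 F2651
G01 X40.620 Y127.940 F2651
G01 X45.393 Y139.463 F2651
G0 X172.432 Y52.839
M3 S349
G01 X8.173 Y121.804 F2651
G0 X186.714 Y58.327
M3 S349
G01 X180.333 Y69.211 F2651
G01 X165.239 Y103.952 F2651
G01 X154.654 Y137.784 F2651
G01 X161.806 Y145.940 F2651
M5
G0 X0.000 Y0.000

Since the viewBox matches the mm dimensions, user units are millimetres directly. The only transform is the Y-flip y_m = 163.243 − y_svg.

Shape 1 is a circle drawn with `<circle>`. Its stroke #ff8800 means engrave at S349, F2651. After flipping Y the toolpath is (45.393,139.463) → (40.620,150.986) → (29.097,155.759) → (17.574,150.986) → (12.801,139.463) → (17.574,127.940) → (29.097,123.167) → (40.620,127.940) → (45.393,139.463), returning to the start.

Shape 2 is a line segment drawn with `<path>`. Its stroke #ff8800 means engrave at S349, F2651. After flipping Y the toolpath is (172.432,52.839) → (8.173,121.804).

Shape 3 is a cubic bezier drawn with `<path>`. Its stroke #ff8800 means engrave at S349, F2651. After flipping Y the toolpath is (186.714,58.327) → (180.333,69.211) → (165.239,103.952) → (154.654,137.784) → (161.806,145.940).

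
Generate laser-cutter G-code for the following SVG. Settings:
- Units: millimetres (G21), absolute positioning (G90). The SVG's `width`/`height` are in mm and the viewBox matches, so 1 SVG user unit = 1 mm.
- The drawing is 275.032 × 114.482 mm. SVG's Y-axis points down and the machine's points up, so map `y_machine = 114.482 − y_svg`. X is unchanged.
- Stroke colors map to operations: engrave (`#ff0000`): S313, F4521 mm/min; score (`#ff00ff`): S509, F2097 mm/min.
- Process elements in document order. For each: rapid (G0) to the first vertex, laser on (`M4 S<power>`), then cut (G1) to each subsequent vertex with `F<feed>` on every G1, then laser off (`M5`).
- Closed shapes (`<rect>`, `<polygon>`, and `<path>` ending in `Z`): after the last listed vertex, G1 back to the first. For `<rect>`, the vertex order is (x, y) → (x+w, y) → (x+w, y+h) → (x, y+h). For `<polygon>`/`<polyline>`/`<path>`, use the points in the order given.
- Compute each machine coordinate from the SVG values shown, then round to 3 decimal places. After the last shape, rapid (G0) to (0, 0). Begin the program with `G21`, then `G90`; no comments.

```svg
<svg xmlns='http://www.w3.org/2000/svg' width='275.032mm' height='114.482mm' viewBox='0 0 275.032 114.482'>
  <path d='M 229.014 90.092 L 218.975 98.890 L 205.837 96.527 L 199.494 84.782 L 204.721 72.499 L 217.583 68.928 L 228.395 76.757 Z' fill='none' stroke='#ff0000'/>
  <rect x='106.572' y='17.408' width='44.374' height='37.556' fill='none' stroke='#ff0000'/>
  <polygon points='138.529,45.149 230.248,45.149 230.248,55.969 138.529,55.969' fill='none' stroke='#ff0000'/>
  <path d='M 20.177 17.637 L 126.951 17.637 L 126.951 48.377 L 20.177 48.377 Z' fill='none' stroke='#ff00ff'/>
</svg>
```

G21
G90
G0 X229.014 Y24.390
M4 S313
G1 X218.975 Y15.592 F4521
G1 X205.837 Y17.955 F4521
G1 X199.494 Y29.700 F4521
G1 X204.721 Y41.983 F4521
G1 X217.583 Y45.554 F4521
G1 X228.395 Y37.725 F4521
G1 X229.014 Y24.390 F4521
M5
G0 X106.572 Y97.074
M4 S313
G1 X150.946 Y97.074 F4521
G1 X150.946 Y59.518 F4521
G1 X106.572 Y59.518 F4521
G1 X106.572 Y97.074 F4521
M5
G0 X138.529 Y69.333
M4 S313
G1 X230.248 Y69.333 F4521
G1 X230.248 Y58.513 F4521
G1 X138.529 Y58.513 F4521
G1 X138.529 Y69.333 F4521
M5
G0 X20.177 Y96.845
M4 S509
G1 X126.951 Y96.845 F2097
G1 X126.951 Y66.105 F2097
G1 X20.177 Y66.105 F2097
G1 X20.177 Y96.845 F2097
M5
G0 X0.000 Y0.000

1 u = 1 mm; y_m = 114.482 − y.

[1] `<path>` regular polygon, #ff0000→engrave S313 F4521: (229.014,24.390) → (218.975,15.592) → (205.837,17.955) → (199.494,29.700) → (204.721,41.983) → (217.583,45.554) → (228.395,37.725) → (229.014,24.390) (closed)

[2] `<rect>` rectangle, #ff0000→engrave S313 F4521: (106.572,97.074) → (150.946,97.074) → (150.946,59.518) → (106.572,59.518) → (106.572,97.074) (closed)

[3] `<polygon>` rectangle, #ff0000→engrave S313 F4521: (138.529,69.333) → (230.248,69.333) → (230.248,58.513) → (138.529,58.513) → (138.529,69.333) (closed)

[4] `<path>` rectangle, #ff00ff→score S509 F2097: (20.177,96.845) → (126.951,96.845) → (126.951,66.105) → (20.177,66.105) → (20.177,96.845) (closed)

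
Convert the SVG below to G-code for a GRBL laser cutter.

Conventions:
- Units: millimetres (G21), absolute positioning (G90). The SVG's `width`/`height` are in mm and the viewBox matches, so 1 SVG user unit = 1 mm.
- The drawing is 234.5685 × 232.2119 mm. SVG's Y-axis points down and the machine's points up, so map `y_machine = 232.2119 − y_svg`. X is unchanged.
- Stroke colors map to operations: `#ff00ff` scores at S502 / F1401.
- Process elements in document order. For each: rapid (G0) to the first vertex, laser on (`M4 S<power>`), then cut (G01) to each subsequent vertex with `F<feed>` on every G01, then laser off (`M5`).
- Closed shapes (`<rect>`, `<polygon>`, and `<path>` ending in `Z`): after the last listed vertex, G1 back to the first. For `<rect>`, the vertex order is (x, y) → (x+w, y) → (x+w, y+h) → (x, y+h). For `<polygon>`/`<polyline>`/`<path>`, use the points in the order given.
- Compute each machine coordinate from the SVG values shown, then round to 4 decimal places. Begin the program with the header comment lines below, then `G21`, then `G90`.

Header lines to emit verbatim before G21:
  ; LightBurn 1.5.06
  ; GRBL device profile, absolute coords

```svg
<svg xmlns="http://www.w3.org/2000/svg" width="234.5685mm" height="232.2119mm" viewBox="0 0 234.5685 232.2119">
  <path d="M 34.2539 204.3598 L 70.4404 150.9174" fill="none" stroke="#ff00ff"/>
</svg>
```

; LightBurn 1.5.06
; GRBL device profile, absolute coords
G21
G90
G0 X34.2539 Y27.8521
M4 S502
G01 X70.4404 Y81.2945 F1401
M5

Since the viewBox matches the mm dimensions, user units are millimetres directly. The only transform is the Y-flip y_m = 232.2119 − y_svg.

Shape 1 is a line segment drawn with `<path>`. Its stroke #ff00ff means score at S502, F1401. After flipping Y the toolpath is (34.2539,27.8521) → (70.4404,81.2945).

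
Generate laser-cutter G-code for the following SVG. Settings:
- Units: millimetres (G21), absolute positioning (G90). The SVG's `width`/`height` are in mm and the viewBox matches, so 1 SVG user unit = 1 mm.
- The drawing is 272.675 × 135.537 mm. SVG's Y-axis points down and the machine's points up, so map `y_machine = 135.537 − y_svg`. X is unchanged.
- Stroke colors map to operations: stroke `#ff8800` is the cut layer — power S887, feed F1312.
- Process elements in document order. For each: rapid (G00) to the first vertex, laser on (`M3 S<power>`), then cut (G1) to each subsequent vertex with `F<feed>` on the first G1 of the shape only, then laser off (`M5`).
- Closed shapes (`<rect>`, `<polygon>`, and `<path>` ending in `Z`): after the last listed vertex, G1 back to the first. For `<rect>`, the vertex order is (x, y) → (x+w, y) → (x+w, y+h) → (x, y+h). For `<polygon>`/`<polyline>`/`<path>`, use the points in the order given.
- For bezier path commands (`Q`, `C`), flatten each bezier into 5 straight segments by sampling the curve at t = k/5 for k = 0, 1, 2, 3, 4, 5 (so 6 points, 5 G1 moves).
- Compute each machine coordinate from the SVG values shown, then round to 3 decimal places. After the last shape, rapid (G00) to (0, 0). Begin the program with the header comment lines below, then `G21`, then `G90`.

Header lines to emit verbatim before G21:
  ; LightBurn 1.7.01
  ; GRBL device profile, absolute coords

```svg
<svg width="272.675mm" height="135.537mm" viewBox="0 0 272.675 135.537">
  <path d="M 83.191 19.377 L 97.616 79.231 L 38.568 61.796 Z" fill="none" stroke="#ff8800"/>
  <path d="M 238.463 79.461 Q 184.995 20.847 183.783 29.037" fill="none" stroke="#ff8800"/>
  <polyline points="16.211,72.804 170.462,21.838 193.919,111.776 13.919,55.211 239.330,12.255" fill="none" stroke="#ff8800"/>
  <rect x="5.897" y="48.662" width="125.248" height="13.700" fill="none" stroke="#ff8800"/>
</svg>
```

Since the viewBox matches the mm dimensions, user units are millimetres directly. The only transform is the Y-flip y_m = 135.537 − y_svg.

Shape 1 is a regular polygon drawn with `<path>`. Its stroke #ff8800 means cut at S887, F1312. After flipping Y the toolpath is (83.191,116.160) → (97.616,56.306) → (38.568,73.741) → (83.191,116.160), returning to the start.

Shape 2 is a quadratic bezier drawn with `<path>`. Its stroke #ff8800 means cut at S887, F1312. After flipping Y the toolpath is (238.463,56.076) → (219.166,76.849) → (204.050,92.279) → (193.114,102.363) → (186.358,107.104) → (183.783,106.500).

Shape 3 is a open polyline drawn with `<polyline>`. Its stroke #ff8800 means cut at S887, F1312. After flipping Y the toolpath is (16.211,62.733) → (170.462,113.699) → (193.919,23.761) → (13.919,80.326) → (239.330,123.282).

Shape 4 is a rectangle drawn with `<rect>`. Its stroke #ff8800 means cut at S887, F1312. After flipping Y the toolpath is (5.897,86.875) → (131.145,86.875) → (131.145,73.175) → (5.897,73.175) → (5.897,86.875), returning to the start.

; LightBurn 1.7.01
; GRBL device profile, absolute coords
G21
G90
G00 X83.191 Y116.160
M3 S887
G1 X97.616 Y56.306 F1312
G1 X38.568 Y73.741
G1 X83.191 Y116.160
M5
G00 X238.463 Y56.076
M3 S887
G1 X219.166 Y76.849 F1312
G1 X204.050 Y92.279
G1 X193.114 Y102.363
G1 X186.358 Y107.104
G1 X183.783 Y106.500
M5
G00 X16.211 Y62.733
M3 S887
G1 X170.462 Y113.699 F1312
G1 X193.919 Y23.761
G1 X13.919 Y80.326
G1 X239.330 Y123.282
M5
G00 X5.897 Y86.875
M3 S887
G1 X131.145 Y86.875 F1312
G1 X131.145 Y73.175
G1 X5.897 Y73.175
G1 X5.897 Y86.875
M5
G00 X0.000 Y0.000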